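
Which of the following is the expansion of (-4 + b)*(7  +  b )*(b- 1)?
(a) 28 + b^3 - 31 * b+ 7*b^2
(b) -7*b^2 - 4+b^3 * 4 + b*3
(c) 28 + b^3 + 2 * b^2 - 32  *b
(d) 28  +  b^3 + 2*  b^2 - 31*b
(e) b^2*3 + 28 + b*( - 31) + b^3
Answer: d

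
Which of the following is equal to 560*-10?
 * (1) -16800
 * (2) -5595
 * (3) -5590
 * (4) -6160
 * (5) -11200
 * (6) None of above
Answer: 6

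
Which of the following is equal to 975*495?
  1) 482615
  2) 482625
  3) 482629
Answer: 2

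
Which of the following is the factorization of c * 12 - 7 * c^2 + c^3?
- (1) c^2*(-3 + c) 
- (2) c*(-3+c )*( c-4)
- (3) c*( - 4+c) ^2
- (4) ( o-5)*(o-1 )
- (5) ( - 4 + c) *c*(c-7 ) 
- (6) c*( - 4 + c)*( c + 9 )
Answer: 2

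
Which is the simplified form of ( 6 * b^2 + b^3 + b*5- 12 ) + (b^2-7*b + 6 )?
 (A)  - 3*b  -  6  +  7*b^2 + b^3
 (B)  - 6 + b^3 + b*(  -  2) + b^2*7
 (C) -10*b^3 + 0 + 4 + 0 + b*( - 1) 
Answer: B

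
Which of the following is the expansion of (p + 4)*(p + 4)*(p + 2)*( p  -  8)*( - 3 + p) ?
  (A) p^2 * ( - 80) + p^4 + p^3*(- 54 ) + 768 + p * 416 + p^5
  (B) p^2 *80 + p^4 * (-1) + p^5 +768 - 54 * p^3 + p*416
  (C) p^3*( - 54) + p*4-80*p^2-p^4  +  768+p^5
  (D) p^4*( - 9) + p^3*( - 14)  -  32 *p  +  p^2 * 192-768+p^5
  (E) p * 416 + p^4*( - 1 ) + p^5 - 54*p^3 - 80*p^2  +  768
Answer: E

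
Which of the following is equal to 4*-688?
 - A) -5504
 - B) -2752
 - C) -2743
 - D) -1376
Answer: B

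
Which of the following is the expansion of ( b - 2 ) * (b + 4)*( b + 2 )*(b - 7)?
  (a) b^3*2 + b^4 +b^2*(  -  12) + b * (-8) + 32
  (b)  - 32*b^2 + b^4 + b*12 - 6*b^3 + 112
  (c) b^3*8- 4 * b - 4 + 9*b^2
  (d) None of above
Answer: d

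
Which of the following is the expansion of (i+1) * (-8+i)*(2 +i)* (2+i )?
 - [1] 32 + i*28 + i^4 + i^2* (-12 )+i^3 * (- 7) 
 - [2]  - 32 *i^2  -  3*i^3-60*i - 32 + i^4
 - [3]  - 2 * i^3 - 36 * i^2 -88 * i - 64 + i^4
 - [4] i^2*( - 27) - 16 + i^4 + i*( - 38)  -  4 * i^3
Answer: 2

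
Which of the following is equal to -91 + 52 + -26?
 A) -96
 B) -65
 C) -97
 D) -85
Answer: B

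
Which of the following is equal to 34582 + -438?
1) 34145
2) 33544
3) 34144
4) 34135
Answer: 3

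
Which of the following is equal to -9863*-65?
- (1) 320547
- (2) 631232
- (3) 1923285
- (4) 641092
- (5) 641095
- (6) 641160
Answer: 5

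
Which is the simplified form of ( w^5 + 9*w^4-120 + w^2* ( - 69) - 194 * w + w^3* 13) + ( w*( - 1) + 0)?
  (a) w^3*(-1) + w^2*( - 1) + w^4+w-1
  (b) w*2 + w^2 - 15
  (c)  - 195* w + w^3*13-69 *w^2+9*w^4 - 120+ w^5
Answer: c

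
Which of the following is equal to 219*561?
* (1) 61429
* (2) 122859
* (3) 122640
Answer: 2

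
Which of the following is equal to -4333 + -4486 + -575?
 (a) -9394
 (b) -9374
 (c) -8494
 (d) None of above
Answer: a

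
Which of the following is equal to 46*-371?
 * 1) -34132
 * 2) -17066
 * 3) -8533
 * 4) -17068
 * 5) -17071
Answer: 2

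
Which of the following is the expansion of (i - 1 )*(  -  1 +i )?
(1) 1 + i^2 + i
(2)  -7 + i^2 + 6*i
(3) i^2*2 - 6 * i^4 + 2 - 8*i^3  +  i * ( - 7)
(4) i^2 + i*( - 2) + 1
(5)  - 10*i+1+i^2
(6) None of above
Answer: 4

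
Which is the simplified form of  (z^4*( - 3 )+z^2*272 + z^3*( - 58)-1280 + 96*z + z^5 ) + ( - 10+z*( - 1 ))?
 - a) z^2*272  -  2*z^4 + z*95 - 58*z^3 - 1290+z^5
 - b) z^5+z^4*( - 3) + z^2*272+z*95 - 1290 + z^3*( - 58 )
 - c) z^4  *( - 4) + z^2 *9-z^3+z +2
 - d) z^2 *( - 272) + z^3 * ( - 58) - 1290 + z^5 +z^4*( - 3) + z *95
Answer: b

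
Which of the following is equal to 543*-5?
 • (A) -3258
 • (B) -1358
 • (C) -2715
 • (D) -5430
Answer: C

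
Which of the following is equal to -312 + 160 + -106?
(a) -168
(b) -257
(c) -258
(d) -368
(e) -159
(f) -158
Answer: c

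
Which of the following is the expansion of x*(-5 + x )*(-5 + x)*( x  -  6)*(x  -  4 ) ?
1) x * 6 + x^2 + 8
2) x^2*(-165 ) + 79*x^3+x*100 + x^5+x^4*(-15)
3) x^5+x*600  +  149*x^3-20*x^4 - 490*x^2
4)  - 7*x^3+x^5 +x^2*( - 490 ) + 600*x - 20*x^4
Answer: 3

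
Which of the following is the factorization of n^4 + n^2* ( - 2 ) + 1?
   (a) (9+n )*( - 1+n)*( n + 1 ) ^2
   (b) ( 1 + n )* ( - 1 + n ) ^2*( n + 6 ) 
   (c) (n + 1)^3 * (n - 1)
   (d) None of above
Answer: d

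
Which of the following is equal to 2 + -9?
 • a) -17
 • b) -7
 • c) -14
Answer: b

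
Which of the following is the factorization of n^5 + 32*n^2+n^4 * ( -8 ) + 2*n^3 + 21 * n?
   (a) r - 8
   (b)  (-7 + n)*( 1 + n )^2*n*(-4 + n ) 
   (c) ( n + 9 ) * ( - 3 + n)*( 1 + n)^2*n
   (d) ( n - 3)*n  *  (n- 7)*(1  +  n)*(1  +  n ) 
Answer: d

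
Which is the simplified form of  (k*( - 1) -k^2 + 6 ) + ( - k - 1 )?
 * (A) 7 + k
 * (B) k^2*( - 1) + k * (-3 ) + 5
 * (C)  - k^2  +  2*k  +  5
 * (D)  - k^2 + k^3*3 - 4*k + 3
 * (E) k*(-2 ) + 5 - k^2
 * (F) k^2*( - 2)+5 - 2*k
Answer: E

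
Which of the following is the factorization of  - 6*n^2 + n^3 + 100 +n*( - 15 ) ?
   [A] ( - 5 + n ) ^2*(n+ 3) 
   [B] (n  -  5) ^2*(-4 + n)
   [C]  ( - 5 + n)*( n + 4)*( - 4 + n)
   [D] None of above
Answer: D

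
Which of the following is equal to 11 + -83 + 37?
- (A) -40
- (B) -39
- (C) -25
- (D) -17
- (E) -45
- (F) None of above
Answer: F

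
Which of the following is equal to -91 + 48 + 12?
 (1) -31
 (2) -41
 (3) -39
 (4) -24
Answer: 1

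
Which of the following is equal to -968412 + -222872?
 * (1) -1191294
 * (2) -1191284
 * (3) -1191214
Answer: 2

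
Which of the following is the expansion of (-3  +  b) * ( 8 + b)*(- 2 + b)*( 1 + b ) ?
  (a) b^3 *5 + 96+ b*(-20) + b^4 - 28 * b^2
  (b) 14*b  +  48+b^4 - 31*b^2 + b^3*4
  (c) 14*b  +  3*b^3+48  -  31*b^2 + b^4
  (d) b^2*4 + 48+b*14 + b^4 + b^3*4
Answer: b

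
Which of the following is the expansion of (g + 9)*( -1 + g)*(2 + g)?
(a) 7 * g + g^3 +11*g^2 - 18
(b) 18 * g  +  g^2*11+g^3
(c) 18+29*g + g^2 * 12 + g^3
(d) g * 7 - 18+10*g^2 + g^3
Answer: d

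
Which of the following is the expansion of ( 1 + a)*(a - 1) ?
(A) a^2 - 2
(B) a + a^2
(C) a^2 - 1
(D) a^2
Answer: C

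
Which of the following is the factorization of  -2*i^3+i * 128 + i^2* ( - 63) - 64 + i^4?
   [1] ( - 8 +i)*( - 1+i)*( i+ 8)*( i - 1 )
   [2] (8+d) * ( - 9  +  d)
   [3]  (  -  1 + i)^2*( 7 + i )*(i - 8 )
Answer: 1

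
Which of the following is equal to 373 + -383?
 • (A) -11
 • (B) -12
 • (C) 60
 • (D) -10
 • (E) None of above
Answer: D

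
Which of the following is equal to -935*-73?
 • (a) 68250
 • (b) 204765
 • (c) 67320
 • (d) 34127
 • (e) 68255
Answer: e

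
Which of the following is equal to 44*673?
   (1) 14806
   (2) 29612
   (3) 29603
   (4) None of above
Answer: 2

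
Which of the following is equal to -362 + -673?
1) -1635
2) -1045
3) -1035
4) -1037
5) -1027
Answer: 3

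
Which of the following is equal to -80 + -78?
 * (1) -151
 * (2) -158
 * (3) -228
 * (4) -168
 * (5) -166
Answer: 2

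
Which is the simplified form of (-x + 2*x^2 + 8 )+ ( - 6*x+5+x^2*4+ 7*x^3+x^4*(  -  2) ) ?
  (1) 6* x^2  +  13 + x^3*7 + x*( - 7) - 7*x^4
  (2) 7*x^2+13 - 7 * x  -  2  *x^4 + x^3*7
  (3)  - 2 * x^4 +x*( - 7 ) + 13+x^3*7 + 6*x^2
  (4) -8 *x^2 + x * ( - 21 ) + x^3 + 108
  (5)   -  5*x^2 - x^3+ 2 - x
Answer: 3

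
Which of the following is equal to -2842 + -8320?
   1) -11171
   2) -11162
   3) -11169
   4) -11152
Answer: 2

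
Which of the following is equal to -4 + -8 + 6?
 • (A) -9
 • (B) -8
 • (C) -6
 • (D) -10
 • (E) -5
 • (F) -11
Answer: C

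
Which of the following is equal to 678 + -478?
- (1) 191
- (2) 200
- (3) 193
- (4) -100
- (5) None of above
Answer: 2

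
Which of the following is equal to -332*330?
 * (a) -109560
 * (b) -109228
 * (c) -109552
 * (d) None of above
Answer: a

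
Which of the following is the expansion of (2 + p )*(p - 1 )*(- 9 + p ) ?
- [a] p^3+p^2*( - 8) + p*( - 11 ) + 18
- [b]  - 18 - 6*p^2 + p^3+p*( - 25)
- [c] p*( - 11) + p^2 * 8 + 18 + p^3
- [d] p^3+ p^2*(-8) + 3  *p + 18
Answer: a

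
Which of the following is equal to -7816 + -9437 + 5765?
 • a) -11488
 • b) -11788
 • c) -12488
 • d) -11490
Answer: a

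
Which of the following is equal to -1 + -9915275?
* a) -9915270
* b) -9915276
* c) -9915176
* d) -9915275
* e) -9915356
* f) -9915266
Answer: b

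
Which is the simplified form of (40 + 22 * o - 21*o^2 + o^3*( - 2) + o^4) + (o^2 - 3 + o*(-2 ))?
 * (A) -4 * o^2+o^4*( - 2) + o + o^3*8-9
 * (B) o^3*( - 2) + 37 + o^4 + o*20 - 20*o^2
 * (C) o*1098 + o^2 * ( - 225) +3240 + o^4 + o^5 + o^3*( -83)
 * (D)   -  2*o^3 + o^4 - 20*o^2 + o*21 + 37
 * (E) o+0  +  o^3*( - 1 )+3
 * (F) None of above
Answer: B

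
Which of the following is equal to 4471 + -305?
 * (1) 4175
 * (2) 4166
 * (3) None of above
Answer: 2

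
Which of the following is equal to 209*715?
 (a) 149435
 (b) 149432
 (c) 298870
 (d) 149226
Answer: a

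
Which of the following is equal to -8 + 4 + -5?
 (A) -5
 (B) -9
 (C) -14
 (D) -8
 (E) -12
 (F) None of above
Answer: B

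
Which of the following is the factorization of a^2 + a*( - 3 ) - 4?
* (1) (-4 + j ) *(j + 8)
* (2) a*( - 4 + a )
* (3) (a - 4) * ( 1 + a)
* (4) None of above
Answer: 3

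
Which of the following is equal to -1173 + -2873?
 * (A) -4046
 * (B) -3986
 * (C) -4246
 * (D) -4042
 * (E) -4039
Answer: A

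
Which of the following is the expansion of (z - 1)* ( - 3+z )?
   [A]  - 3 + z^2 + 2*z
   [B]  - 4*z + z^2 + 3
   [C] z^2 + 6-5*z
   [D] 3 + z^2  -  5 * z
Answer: B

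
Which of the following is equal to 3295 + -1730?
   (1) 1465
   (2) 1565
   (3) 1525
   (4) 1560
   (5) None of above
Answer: 2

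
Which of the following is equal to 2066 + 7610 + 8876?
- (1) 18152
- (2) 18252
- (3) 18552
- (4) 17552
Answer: 3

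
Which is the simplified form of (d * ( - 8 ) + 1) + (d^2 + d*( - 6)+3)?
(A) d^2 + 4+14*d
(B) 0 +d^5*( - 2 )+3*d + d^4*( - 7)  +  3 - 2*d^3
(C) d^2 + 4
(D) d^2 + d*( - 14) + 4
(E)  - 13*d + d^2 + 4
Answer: D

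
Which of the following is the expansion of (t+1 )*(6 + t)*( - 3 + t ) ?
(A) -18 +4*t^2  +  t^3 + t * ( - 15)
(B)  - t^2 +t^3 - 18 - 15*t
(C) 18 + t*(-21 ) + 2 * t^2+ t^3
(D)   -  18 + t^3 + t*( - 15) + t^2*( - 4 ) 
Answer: A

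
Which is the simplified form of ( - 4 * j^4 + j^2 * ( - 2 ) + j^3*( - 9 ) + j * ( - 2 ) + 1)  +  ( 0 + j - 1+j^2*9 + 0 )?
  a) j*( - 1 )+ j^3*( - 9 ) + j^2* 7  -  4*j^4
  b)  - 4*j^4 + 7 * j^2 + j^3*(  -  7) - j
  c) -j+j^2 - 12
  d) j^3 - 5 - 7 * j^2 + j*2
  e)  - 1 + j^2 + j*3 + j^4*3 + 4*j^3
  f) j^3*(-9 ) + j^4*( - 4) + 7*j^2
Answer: a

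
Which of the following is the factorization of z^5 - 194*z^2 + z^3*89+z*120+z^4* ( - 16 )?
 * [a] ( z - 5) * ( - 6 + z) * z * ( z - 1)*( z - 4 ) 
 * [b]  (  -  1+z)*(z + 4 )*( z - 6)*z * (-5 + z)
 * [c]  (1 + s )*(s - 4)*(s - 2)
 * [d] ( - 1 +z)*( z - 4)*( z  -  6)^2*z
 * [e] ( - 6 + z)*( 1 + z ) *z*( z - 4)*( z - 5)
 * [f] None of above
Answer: a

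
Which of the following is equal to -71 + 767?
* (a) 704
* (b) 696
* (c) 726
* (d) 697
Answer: b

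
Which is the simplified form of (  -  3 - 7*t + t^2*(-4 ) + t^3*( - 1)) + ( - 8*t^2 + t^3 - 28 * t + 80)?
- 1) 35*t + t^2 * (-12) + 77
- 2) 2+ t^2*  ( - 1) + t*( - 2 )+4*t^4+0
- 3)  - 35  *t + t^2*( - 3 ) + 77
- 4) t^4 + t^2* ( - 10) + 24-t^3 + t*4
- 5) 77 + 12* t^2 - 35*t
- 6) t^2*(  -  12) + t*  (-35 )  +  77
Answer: 6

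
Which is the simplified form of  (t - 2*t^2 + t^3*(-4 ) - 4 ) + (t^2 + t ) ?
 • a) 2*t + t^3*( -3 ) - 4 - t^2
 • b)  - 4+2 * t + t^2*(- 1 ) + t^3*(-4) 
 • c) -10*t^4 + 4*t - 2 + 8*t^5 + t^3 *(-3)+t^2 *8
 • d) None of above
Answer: b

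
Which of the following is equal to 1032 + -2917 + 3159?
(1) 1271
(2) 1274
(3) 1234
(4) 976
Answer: 2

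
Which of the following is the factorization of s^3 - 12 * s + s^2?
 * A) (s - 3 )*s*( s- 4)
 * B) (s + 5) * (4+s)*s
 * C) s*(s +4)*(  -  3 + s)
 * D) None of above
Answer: C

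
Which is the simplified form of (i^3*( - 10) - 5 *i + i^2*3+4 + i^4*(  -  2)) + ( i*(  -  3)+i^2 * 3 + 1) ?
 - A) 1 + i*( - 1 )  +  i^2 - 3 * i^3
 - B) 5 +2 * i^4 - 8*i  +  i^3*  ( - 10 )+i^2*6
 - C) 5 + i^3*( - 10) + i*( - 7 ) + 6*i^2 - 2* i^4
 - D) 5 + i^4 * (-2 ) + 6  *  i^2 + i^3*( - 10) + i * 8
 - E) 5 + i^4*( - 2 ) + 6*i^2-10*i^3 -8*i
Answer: E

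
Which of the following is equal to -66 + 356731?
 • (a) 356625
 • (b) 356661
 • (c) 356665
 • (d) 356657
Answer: c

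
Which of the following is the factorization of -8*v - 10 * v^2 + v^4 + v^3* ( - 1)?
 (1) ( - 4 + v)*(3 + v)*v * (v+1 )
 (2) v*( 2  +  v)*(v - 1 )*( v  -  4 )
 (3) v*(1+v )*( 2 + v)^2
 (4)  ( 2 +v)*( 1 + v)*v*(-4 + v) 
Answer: 4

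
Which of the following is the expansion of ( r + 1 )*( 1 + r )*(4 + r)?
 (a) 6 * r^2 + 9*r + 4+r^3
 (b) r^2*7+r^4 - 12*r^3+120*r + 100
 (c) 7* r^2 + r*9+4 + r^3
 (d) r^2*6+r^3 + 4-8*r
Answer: a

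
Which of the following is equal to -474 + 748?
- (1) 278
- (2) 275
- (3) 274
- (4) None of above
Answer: 3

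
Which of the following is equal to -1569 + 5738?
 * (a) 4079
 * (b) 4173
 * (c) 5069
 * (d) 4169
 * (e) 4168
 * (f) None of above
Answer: d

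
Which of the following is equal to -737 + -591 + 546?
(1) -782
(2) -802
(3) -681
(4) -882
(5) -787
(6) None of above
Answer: 1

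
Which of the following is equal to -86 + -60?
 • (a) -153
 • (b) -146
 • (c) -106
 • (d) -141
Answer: b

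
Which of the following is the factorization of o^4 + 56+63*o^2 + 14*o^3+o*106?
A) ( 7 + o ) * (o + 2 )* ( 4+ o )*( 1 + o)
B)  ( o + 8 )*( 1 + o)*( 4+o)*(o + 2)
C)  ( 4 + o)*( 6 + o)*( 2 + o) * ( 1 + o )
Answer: A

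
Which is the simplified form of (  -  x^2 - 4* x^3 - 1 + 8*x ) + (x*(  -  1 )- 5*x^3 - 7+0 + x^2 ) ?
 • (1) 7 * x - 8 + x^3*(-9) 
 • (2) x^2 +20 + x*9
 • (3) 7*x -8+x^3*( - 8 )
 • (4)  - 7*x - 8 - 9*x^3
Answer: 1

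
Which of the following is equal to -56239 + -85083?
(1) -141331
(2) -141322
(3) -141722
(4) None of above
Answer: 2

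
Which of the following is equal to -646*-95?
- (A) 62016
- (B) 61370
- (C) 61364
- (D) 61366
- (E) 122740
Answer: B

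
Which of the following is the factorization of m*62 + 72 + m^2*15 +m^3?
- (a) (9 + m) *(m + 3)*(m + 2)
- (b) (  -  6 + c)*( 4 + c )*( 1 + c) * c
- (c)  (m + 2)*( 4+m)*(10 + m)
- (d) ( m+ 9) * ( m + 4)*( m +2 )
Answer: d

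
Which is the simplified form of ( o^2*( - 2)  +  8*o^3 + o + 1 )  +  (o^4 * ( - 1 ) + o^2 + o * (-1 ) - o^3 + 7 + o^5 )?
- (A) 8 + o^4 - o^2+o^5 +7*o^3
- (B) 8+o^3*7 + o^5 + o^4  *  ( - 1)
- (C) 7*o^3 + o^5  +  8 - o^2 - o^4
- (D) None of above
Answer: C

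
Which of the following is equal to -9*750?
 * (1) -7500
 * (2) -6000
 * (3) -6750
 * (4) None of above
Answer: 3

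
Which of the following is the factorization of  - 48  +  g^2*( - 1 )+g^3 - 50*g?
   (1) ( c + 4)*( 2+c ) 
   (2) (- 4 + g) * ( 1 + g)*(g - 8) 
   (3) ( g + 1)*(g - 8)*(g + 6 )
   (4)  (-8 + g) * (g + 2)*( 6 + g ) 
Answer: 3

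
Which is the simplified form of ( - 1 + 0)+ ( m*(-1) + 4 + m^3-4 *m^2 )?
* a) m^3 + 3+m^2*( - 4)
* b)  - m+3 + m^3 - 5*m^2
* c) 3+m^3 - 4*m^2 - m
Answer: c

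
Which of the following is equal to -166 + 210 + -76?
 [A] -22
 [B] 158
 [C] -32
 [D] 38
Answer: C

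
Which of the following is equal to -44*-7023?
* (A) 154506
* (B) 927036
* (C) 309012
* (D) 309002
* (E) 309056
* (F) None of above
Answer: C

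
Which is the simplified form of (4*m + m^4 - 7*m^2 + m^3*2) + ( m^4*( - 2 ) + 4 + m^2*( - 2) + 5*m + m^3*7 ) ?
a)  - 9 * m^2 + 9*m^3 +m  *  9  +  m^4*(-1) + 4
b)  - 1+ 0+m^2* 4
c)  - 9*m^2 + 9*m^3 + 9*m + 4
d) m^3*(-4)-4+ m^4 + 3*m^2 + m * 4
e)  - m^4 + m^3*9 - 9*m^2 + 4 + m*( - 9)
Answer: a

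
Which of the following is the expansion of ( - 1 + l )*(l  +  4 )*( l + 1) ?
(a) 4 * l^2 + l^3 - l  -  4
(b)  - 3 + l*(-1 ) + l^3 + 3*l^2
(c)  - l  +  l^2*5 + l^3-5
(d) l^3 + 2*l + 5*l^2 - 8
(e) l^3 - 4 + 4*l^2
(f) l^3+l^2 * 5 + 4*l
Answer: a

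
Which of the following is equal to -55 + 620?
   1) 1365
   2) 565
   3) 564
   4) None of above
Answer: 2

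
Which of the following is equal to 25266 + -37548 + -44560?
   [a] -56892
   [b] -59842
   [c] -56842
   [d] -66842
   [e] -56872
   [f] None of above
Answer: c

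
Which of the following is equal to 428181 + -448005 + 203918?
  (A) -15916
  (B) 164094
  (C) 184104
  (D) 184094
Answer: D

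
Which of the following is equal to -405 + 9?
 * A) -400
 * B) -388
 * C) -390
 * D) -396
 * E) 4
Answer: D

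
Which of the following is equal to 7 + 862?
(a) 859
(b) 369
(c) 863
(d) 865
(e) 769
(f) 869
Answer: f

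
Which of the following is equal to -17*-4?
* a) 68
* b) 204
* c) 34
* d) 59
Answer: a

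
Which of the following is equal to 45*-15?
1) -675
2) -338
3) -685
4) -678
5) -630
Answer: 1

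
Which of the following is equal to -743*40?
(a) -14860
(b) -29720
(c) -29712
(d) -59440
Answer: b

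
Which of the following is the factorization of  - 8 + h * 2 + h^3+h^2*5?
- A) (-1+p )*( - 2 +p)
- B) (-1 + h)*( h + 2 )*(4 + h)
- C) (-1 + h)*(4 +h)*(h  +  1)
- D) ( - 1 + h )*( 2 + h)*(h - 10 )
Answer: B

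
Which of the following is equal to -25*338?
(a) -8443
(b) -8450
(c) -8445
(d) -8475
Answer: b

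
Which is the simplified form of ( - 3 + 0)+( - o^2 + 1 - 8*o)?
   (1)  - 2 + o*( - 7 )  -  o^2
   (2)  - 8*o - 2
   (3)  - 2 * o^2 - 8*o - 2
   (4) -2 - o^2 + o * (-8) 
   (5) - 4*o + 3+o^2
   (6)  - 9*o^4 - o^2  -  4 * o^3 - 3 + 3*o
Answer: 4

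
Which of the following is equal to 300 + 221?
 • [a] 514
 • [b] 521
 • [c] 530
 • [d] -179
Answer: b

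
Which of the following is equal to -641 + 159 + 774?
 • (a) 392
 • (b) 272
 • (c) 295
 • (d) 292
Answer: d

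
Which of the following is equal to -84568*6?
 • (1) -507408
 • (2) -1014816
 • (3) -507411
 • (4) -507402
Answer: 1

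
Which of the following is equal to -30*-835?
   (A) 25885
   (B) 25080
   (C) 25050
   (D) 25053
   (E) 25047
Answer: C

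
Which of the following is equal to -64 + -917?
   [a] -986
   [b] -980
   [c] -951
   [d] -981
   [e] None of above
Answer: d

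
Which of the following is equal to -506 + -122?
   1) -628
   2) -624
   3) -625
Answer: 1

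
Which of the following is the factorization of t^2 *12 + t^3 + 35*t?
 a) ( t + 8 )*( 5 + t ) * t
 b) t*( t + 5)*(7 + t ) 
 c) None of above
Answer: b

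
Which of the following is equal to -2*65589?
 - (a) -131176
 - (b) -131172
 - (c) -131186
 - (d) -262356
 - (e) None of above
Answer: e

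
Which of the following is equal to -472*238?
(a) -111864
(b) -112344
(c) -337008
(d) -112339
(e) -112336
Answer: e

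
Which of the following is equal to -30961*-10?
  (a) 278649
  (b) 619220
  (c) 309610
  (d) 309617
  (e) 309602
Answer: c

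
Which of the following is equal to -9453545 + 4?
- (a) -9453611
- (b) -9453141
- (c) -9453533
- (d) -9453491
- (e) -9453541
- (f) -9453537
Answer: e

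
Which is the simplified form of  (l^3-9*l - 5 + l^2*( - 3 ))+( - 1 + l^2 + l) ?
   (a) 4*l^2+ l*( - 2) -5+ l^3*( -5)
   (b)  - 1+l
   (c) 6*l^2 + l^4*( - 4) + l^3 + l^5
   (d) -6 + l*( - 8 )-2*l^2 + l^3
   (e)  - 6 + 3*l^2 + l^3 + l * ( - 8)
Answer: d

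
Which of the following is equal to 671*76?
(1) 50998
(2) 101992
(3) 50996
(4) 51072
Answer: 3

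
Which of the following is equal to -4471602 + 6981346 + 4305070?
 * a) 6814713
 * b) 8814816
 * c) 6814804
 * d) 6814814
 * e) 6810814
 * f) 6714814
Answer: d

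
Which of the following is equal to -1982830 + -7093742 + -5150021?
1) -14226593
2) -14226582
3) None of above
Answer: 1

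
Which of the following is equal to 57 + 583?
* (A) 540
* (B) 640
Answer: B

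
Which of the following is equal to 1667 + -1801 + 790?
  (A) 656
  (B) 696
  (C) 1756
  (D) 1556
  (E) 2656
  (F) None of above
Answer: A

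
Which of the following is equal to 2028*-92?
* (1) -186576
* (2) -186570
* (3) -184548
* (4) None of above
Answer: 1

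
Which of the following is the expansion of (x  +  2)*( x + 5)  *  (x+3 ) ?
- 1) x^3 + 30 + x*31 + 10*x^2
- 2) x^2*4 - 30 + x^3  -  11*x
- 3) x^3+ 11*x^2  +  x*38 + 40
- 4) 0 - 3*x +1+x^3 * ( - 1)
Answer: 1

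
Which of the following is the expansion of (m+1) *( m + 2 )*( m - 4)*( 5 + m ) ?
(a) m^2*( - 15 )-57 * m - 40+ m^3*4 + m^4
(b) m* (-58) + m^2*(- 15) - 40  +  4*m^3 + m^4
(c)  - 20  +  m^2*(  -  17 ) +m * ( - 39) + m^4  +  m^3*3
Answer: b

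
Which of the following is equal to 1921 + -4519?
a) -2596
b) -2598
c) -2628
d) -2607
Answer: b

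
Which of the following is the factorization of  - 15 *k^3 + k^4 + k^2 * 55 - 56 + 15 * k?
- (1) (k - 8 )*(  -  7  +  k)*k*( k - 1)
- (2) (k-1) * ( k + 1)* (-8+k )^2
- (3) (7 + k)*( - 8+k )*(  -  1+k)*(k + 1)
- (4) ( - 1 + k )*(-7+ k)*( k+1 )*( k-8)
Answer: 4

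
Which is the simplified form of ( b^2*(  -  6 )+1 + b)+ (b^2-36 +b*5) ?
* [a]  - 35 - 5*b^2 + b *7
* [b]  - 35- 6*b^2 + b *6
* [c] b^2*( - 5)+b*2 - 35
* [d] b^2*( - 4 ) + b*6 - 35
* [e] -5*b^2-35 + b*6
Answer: e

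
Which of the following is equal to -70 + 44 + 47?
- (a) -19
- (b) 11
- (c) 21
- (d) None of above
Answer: c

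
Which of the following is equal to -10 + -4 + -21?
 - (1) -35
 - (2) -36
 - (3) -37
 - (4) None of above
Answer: 1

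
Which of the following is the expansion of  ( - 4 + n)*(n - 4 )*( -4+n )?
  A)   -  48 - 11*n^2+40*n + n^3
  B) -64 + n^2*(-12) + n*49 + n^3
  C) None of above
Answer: C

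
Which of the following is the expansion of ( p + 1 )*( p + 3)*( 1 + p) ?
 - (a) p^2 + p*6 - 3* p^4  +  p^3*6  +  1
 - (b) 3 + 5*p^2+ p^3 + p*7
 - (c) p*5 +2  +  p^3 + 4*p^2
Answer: b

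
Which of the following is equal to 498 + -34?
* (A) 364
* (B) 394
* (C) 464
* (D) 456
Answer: C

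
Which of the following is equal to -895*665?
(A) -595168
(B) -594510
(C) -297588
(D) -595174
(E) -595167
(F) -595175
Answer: F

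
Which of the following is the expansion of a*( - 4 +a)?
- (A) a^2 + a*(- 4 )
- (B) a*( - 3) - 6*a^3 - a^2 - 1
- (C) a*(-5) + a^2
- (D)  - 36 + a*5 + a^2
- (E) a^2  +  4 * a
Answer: A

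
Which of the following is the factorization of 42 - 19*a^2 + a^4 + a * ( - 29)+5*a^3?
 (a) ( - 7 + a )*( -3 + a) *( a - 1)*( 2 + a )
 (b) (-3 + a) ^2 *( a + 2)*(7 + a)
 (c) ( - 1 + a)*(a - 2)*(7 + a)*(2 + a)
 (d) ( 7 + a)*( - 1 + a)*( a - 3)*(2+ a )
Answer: d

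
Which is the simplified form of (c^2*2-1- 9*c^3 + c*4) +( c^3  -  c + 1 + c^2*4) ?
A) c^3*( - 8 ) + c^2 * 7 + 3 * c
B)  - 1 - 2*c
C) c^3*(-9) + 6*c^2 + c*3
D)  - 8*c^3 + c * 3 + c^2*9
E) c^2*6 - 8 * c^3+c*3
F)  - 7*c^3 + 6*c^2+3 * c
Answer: E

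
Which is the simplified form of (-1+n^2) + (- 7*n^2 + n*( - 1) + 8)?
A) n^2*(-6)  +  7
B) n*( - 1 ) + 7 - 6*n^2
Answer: B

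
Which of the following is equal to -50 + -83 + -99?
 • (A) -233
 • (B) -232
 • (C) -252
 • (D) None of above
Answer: B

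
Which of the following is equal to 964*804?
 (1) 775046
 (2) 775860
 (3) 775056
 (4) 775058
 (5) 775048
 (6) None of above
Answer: 3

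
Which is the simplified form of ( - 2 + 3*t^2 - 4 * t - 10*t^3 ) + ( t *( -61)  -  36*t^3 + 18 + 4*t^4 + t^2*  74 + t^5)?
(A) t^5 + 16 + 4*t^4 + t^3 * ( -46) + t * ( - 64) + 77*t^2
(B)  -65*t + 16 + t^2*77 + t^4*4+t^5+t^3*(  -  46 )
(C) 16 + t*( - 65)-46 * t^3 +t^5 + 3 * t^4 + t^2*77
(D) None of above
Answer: B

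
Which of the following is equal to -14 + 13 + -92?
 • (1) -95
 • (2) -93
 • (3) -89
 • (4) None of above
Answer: 2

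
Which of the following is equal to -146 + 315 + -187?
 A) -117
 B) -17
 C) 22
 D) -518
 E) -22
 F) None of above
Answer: F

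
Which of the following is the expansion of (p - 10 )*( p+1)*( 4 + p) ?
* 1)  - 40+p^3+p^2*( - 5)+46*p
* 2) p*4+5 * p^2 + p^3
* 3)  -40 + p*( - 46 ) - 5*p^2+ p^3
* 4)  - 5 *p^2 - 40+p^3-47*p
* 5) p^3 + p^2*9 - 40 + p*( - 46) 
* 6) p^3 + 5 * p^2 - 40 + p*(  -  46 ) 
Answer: 3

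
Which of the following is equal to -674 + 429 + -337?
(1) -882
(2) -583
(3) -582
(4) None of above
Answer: 3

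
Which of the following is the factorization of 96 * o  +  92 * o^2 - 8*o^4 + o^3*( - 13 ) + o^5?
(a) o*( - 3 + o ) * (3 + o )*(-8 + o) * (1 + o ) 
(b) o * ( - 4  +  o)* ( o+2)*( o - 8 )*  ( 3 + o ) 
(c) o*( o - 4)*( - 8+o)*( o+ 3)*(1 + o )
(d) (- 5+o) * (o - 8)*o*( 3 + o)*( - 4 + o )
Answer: c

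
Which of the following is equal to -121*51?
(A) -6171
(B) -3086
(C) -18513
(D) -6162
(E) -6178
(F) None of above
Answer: A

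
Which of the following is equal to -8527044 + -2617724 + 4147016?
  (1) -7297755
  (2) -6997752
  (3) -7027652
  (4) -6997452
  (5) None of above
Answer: 2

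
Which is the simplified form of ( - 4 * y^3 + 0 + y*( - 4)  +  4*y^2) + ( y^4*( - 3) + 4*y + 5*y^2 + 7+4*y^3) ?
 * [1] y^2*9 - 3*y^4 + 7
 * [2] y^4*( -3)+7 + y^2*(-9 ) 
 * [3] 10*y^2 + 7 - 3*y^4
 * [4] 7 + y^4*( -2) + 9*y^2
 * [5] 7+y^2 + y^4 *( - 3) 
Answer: 1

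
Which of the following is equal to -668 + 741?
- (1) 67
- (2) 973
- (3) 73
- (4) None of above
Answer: 3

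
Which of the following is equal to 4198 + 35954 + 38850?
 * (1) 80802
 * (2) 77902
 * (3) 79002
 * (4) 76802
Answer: 3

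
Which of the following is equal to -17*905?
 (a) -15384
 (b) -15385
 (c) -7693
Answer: b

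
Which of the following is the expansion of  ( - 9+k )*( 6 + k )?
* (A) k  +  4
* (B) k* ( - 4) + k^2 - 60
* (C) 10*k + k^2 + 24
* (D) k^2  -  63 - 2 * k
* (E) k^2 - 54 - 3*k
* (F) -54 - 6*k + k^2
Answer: E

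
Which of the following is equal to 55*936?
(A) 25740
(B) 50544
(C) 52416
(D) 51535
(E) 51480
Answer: E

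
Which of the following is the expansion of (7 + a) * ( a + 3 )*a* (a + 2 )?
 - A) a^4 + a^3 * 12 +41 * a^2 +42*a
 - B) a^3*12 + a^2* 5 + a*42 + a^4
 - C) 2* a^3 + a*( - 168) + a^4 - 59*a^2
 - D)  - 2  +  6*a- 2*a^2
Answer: A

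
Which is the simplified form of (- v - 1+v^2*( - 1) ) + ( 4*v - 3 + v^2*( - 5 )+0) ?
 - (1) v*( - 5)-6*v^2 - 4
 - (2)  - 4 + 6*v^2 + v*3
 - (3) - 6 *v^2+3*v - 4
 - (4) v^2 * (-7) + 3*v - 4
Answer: 3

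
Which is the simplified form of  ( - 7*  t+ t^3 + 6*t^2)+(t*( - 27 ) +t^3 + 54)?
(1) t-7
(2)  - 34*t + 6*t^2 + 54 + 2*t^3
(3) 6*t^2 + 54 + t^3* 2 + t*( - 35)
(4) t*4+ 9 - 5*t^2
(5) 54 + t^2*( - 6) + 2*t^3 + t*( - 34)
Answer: 2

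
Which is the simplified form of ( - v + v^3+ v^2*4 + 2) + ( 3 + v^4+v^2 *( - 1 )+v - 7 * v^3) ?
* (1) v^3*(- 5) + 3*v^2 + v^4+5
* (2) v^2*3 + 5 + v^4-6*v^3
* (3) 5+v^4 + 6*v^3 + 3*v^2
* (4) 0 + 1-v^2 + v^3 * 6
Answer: 2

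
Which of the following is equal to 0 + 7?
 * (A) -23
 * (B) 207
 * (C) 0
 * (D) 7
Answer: D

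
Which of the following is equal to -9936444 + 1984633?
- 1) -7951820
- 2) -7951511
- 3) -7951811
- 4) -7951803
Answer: 3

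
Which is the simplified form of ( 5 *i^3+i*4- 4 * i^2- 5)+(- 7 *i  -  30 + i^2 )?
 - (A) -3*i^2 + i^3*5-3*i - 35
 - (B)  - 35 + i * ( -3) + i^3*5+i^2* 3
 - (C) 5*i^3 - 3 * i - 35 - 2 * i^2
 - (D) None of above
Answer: A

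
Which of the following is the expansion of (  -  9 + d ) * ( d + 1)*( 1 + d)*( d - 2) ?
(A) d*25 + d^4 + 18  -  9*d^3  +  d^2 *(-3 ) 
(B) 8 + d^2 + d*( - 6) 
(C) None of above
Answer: A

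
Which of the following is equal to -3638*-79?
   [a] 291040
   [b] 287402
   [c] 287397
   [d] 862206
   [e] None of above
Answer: b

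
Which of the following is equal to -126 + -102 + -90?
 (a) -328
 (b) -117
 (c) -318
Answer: c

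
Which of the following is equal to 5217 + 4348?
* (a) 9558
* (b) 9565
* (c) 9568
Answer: b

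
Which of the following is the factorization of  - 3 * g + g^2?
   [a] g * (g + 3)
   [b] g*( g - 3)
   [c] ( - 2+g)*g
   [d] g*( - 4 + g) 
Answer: b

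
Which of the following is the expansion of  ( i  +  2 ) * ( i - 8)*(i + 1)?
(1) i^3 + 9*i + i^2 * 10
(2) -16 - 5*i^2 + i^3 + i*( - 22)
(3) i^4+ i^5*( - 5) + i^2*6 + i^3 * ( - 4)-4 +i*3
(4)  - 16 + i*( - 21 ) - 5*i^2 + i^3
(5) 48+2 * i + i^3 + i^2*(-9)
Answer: 2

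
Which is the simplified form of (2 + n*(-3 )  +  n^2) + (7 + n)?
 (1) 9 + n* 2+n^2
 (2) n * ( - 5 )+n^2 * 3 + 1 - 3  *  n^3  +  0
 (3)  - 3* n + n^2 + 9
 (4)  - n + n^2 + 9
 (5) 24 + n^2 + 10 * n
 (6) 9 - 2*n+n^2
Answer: 6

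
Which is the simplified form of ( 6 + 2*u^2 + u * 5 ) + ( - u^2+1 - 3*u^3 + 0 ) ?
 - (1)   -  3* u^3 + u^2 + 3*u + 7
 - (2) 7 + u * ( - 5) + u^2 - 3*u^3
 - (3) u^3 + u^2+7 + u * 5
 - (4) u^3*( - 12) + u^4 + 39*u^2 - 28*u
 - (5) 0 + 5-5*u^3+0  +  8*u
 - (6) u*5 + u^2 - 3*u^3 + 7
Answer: 6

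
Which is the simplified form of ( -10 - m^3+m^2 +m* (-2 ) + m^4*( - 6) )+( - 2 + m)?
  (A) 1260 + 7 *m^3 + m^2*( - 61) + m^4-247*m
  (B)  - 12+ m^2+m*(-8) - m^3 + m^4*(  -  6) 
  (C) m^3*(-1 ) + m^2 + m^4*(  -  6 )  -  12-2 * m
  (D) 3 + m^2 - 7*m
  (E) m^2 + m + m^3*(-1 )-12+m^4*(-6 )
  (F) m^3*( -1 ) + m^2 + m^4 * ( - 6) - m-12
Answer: F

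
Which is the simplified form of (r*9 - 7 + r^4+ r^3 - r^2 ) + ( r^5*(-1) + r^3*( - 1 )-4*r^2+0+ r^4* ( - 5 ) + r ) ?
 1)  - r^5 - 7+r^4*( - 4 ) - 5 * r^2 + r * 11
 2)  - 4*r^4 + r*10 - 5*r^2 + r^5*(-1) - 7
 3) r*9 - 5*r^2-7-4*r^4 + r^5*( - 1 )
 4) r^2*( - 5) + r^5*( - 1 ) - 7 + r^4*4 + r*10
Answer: 2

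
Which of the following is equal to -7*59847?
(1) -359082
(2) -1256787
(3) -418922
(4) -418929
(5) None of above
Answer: 4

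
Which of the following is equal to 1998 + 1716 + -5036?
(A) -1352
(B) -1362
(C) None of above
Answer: C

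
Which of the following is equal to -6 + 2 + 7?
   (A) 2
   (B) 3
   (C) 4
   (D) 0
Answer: B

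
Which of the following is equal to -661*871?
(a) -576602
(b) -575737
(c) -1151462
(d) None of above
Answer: d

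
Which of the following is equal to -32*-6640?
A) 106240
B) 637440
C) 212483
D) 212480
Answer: D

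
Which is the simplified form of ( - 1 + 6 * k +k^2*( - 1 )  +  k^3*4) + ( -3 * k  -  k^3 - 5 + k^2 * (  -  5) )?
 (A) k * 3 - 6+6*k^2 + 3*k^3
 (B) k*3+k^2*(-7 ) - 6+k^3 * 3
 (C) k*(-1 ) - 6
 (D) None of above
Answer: D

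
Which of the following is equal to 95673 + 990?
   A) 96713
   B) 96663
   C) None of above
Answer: B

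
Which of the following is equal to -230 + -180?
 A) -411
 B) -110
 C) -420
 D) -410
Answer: D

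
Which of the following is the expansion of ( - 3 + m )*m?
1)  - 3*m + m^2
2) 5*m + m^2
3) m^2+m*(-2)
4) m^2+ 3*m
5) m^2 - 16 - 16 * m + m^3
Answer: 1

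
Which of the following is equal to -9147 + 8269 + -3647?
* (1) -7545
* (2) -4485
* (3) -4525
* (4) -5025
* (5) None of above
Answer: 3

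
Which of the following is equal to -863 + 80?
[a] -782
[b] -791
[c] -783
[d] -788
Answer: c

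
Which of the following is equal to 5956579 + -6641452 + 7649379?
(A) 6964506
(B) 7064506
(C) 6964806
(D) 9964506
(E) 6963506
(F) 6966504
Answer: A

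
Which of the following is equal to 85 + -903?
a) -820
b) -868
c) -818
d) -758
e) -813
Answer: c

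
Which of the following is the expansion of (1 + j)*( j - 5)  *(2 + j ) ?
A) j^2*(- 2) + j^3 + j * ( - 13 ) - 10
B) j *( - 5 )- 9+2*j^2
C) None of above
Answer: A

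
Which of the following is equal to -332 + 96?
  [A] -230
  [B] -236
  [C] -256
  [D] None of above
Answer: B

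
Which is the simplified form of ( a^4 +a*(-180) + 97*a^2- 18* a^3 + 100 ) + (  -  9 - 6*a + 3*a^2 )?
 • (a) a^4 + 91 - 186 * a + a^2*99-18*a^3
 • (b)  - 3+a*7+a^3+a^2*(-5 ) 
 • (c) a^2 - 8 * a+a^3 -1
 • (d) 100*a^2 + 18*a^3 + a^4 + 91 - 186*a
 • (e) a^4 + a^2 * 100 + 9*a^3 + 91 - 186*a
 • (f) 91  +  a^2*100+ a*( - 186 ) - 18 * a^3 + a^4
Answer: f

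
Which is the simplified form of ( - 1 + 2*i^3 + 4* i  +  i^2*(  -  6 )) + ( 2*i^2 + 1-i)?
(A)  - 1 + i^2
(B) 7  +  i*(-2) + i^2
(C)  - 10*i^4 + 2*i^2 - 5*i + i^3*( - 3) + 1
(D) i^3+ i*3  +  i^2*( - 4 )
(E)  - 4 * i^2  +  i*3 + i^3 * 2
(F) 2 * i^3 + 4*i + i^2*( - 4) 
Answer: E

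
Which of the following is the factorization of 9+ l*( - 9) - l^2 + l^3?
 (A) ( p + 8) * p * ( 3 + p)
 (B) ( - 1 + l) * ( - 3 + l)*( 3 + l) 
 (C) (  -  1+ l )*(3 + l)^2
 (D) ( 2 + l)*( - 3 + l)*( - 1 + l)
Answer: B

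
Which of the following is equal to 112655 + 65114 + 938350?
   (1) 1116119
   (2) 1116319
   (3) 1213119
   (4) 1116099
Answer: 1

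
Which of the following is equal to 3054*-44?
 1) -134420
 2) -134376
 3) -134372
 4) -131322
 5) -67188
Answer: 2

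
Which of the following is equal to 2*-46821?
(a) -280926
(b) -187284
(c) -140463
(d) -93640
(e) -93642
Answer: e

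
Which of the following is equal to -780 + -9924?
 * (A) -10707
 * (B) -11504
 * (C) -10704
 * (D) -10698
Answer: C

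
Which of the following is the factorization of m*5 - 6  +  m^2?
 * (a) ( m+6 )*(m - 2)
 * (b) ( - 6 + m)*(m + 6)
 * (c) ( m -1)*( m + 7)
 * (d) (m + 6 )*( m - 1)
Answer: d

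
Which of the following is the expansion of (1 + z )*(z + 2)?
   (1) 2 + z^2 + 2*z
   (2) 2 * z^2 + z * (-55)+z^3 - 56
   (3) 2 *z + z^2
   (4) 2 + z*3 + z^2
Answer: 4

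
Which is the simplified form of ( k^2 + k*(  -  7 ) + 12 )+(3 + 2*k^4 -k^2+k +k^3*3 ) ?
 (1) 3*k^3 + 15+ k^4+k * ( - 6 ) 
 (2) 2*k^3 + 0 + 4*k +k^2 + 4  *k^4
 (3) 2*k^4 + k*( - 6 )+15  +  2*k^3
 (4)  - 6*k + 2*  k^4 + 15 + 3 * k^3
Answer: 4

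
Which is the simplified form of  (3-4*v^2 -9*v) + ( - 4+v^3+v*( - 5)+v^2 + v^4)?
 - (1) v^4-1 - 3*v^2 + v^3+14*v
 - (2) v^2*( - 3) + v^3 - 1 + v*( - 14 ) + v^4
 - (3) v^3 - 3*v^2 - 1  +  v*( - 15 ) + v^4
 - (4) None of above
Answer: 2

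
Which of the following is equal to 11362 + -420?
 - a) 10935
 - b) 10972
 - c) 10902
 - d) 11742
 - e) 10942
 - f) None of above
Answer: e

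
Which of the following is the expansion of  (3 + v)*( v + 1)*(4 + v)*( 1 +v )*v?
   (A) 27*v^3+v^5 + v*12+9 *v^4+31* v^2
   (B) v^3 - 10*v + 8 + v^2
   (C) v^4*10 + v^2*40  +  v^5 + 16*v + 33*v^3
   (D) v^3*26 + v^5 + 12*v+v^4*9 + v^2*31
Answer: A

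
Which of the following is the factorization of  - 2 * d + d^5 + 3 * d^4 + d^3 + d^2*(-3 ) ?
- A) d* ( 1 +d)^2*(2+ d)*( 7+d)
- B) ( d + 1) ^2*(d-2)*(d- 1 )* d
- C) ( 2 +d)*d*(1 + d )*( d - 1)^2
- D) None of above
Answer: D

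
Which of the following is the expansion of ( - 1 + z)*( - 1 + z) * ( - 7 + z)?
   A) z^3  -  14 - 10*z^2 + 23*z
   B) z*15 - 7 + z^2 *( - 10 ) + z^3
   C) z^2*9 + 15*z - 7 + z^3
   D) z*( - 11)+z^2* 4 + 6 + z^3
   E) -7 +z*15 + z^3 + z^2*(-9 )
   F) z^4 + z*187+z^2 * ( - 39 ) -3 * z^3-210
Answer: E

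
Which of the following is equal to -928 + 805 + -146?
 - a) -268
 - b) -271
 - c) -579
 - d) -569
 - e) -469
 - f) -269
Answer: f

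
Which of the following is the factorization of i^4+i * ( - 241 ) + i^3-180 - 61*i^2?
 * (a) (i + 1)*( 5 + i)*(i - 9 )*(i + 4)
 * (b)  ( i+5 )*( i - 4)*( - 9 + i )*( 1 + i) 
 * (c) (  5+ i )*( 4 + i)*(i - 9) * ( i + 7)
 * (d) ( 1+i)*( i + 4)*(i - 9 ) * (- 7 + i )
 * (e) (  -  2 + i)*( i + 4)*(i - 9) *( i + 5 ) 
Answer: a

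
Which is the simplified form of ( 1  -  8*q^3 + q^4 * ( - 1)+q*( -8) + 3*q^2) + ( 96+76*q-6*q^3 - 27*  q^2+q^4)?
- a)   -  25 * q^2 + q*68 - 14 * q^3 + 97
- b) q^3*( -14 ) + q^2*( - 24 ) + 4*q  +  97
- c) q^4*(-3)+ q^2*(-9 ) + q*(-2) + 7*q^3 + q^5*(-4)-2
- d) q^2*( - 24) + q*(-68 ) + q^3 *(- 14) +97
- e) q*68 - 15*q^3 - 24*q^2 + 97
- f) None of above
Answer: f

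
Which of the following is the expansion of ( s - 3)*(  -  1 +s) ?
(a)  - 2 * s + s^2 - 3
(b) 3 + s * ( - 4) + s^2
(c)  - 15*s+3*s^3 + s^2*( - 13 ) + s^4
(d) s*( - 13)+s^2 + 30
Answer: b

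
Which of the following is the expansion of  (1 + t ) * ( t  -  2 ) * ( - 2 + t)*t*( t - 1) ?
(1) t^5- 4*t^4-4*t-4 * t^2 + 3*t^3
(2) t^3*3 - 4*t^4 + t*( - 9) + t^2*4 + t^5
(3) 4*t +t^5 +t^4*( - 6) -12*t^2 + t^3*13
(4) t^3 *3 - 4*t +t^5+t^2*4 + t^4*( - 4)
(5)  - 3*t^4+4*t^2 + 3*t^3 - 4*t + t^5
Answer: 4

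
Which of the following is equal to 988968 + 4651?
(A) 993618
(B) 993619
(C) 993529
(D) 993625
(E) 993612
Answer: B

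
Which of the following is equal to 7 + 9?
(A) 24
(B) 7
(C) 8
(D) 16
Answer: D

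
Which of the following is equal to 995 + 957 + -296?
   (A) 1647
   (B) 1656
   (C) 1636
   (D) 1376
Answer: B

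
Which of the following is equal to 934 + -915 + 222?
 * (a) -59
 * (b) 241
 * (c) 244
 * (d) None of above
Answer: b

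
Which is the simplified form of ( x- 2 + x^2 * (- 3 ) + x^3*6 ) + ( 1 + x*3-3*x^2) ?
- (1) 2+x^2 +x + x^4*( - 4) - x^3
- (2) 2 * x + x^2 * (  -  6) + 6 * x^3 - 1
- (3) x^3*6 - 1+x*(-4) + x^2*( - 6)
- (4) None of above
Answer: 4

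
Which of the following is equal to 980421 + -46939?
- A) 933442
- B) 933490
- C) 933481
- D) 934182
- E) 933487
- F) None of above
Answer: F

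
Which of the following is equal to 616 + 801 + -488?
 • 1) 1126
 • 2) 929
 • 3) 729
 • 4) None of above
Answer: 2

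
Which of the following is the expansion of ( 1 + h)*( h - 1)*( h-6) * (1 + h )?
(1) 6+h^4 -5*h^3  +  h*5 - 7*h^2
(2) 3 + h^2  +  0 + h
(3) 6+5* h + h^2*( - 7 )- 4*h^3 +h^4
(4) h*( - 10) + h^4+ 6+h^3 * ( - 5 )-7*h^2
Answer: 1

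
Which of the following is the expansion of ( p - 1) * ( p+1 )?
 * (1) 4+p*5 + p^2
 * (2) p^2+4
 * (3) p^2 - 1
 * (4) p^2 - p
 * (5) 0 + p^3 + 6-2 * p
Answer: 3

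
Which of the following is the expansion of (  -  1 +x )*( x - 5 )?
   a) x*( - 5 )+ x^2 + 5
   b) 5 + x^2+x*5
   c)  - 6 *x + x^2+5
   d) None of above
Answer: c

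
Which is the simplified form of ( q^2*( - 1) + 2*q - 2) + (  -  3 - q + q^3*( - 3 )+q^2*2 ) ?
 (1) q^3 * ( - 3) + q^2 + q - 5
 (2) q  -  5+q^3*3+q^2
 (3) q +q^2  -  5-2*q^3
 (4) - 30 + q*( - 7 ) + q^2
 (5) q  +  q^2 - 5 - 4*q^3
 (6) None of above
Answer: 1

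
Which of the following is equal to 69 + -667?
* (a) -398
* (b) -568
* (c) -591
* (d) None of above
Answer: d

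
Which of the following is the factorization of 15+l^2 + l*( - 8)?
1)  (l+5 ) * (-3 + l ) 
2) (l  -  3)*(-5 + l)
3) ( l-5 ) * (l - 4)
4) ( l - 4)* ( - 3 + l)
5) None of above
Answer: 2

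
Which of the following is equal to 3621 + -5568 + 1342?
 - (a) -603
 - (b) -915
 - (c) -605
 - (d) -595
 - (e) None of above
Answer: c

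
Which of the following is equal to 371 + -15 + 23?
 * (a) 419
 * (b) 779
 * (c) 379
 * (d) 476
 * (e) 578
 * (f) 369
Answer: c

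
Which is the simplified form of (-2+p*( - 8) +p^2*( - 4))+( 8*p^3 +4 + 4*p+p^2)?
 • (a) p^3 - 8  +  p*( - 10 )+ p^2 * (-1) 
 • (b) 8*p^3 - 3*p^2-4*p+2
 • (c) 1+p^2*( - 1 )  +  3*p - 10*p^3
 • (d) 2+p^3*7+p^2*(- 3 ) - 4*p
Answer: b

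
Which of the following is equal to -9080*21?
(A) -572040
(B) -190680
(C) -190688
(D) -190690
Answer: B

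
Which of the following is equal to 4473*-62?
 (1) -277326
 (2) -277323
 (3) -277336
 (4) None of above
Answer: 1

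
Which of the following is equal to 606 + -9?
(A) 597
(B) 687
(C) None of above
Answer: A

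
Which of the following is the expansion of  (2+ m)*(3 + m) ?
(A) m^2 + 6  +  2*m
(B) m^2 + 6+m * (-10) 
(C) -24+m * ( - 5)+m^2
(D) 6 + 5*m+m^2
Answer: D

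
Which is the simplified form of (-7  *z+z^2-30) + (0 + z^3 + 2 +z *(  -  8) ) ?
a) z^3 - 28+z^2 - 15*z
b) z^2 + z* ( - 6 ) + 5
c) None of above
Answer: a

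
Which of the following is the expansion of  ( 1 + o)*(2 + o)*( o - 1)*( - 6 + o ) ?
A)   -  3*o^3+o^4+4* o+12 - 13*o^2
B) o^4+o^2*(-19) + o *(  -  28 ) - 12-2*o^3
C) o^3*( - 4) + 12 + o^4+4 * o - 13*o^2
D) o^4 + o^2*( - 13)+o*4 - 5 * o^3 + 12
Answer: C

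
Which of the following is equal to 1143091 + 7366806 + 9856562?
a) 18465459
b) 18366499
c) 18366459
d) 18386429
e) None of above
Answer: c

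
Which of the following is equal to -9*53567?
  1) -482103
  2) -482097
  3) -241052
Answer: 1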